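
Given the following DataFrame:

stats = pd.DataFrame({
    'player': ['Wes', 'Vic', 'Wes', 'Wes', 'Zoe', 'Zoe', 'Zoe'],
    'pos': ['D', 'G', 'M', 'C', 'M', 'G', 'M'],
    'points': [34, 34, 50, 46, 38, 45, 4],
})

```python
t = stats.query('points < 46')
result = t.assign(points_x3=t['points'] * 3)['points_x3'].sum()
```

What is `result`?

465

filter rows where points < 46:
  player pos  points
0    Wes   D      34
1    Vic   G      34
4    Zoe   M      38
5    Zoe   G      45
6    Zoe   M       4
add column points_x3 = t['points'] * 3:
  player pos  points  points_x3
0    Wes   D      34        102
1    Vic   G      34        102
4    Zoe   M      38        114
5    Zoe   G      45        135
6    Zoe   M       4         12
The sum of column 'points_x3' is 465.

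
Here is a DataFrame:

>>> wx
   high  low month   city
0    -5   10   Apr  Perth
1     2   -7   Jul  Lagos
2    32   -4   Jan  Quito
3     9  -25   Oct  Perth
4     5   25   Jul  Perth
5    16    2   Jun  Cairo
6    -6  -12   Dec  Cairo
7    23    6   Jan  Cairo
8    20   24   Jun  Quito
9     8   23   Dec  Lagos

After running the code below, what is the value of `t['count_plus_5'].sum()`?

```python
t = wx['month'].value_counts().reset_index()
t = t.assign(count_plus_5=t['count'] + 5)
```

value_counts of month:
month
Jul    2
Jan    2
Jun    2
Dec    2
Apr    1
Oct    1
Name: count, dtype: int64
reset_index():
  month  count
0   Jul      2
1   Jan      2
2   Jun      2
3   Dec      2
4   Apr      1
5   Oct      1
add column count_plus_5 = t['count'] + 5:
  month  count  count_plus_5
0   Jul      2             7
1   Jan      2             7
2   Jun      2             7
3   Dec      2             7
4   Apr      1             6
5   Oct      1             6
So sum() = 40.

40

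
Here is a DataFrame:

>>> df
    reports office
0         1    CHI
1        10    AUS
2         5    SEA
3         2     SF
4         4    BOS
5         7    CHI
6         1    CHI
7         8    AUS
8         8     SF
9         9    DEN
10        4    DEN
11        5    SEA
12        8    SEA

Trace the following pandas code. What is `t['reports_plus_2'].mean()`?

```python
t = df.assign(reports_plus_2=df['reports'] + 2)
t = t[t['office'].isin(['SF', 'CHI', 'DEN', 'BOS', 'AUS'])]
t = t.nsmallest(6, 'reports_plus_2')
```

add column reports_plus_2 = df['reports'] + 2:
    reports office  reports_plus_2
0         1    CHI               3
1        10    AUS              12
2         5    SEA               7
3         2     SF               4
4         4    BOS               6
5         7    CHI               9
6         1    CHI               3
7         8    AUS              10
8         8     SF              10
9         9    DEN              11
10        4    DEN               6
11        5    SEA               7
12        8    SEA              10
filter rows where office in ['SF', 'CHI', 'DEN', 'BOS', 'AUS']:
    reports office  reports_plus_2
0         1    CHI               3
1        10    AUS              12
3         2     SF               4
4         4    BOS               6
5         7    CHI               9
6         1    CHI               3
7         8    AUS              10
8         8     SF              10
9         9    DEN              11
10        4    DEN               6
take 6 rows with smallest reports_plus_2:
    reports office  reports_plus_2
0         1    CHI               3
6         1    CHI               3
3         2     SF               4
4         4    BOS               6
10        4    DEN               6
5         7    CHI               9
So mean() = 5.16666666667.

5.16666666667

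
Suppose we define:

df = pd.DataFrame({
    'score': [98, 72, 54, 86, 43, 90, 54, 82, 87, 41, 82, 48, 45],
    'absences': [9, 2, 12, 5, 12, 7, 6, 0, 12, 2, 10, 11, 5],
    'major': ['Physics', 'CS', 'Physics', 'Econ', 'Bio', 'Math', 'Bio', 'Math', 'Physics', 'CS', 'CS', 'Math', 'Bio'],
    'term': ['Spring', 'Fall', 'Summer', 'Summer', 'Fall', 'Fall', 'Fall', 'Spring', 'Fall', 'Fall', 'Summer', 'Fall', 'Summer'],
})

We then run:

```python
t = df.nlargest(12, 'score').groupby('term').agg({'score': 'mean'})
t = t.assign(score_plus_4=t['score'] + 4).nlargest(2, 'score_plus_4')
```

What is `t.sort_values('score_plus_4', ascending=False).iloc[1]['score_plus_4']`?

70.75

take 12 rows with largest score:
    score  absences    major    term
0      98         9  Physics  Spring
5      90         7     Math    Fall
8      87        12  Physics    Fall
3      86         5     Econ  Summer
7      82         0     Math  Spring
10     82        10       CS  Summer
1      72         2       CS    Fall
2      54        12  Physics  Summer
6      54         6      Bio    Fall
11     48        11     Math    Fall
12     45         5      Bio  Summer
4      43        12      Bio    Fall
group by term, mean of score:
            score
term             
Fall    65.666667
Spring  90.000000
Summer  66.750000
add column score_plus_4 = t['score'] + 4:
            score  score_plus_4
term                           
Fall    65.666667     69.666667
Spring  90.000000     94.000000
Summer  66.750000     70.750000
take 2 rows with largest score_plus_4:
        score  score_plus_4
term                       
Spring  90.00         94.00
Summer  66.75         70.75
sort by score_plus_4 descending:
        score  score_plus_4
term                       
Spring  90.00         94.00
Summer  66.75         70.75
Reading off the value at position 1, column 'score_plus_4', we get 70.75.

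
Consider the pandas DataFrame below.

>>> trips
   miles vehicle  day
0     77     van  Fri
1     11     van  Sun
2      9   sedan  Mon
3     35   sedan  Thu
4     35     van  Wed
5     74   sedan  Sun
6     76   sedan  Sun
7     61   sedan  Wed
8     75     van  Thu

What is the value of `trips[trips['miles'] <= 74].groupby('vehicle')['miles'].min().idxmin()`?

sedan

filter rows where miles <= 74:
   miles vehicle  day
1     11     van  Sun
2      9   sedan  Mon
3     35   sedan  Thu
4     35     van  Wed
5     74   sedan  Sun
7     61   sedan  Wed
group by vehicle, min of miles:
vehicle
sedan     9
van      11
Name: miles, dtype: int64
label with the smallest value → sedan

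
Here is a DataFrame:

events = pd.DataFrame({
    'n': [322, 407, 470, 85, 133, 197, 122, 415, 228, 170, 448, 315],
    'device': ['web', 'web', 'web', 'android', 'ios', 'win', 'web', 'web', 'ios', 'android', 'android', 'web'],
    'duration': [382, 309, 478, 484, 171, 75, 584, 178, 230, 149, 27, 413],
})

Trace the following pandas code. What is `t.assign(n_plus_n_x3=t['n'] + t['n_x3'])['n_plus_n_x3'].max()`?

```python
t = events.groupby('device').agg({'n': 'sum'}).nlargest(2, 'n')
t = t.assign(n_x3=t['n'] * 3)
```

group by device, sum of n:
            n
device       
android   703
ios       361
web      2051
win       197
take 2 rows with largest n:
            n
device       
web      2051
android   703
add column n_x3 = t['n'] * 3:
            n  n_x3
device             
web      2051  6153
android   703  2109
add column n_plus_n_x3 = t['n'] + t['n_x3']:
            n  n_x3  n_plus_n_x3
device                          
web      2051  6153         8204
android   703  2109         2812
The max of column 'n_plus_n_x3' is 8204.

8204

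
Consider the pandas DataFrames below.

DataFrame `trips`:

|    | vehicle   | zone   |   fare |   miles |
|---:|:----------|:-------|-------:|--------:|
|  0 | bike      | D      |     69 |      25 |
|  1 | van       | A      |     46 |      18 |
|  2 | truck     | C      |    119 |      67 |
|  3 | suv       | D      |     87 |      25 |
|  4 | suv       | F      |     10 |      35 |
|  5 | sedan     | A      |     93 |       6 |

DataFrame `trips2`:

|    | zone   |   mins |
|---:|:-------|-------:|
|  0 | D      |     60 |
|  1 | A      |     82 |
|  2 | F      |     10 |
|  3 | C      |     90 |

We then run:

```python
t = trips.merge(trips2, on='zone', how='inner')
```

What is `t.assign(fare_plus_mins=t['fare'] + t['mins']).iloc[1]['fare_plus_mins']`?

128

merge on 'zone' (how='inner') → 6 rows:
  vehicle zone  fare  miles  mins
0    bike    D    69     25    60
1     van    A    46     18    82
2   truck    C   119     67    90
3     suv    D    87     25    60
4     suv    F    10     35    10
5   sedan    A    93      6    82
add column fare_plus_mins = t['fare'] + t['mins']:
  vehicle zone  fare  miles  mins  fare_plus_mins
0    bike    D    69     25    60             129
1     van    A    46     18    82             128
2   truck    C   119     67    90             209
3     suv    D    87     25    60             147
4     suv    F    10     35    10              20
5   sedan    A    93      6    82             175
Hence 128.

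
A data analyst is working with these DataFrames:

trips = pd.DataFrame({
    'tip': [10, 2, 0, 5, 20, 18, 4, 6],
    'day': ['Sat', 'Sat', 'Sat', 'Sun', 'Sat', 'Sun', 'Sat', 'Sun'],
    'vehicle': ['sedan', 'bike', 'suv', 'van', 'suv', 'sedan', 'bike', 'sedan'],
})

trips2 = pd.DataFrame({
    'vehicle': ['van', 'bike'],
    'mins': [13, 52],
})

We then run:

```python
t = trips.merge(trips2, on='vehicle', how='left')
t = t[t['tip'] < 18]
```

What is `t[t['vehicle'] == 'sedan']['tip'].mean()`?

8.0

merge on 'vehicle' (how='left') → 8 rows:
   tip  day vehicle  mins
0   10  Sat   sedan   NaN
1    2  Sat    bike  52.0
2    0  Sat     suv   NaN
3    5  Sun     van  13.0
4   20  Sat     suv   NaN
5   18  Sun   sedan   NaN
6    4  Sat    bike  52.0
7    6  Sun   sedan   NaN
filter rows where tip < 18:
   tip  day vehicle  mins
0   10  Sat   sedan   NaN
1    2  Sat    bike  52.0
2    0  Sat     suv   NaN
3    5  Sun     van  13.0
6    4  Sat    bike  52.0
7    6  Sun   sedan   NaN
filter rows where vehicle == 'sedan':
   tip  day vehicle  mins
0   10  Sat   sedan   NaN
7    6  Sun   sedan   NaN
So mean() = 8.0.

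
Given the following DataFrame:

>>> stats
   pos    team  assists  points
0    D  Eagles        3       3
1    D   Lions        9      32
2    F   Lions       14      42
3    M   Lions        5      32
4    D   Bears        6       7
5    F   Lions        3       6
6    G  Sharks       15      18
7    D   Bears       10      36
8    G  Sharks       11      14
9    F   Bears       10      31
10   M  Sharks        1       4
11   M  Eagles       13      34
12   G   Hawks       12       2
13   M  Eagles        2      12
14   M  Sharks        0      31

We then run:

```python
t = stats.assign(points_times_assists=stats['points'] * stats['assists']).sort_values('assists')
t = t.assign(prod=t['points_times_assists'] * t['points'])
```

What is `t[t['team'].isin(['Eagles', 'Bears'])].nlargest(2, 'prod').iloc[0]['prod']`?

add column points_times_assists = stats['points'] * stats['assists']:
   pos    team  assists  points  points_times_assists
0    D  Eagles        3       3                     9
1    D   Lions        9      32                   288
2    F   Lions       14      42                   588
3    M   Lions        5      32                   160
4    D   Bears        6       7                    42
5    F   Lions        3       6                    18
6    G  Sharks       15      18                   270
7    D   Bears       10      36                   360
8    G  Sharks       11      14                   154
9    F   Bears       10      31                   310
10   M  Sharks        1       4                     4
11   M  Eagles       13      34                   442
12   G   Hawks       12       2                    24
13   M  Eagles        2      12                    24
14   M  Sharks        0      31                     0
sort by assists:
   pos    team  assists  points  points_times_assists
14   M  Sharks        0      31                     0
10   M  Sharks        1       4                     4
13   M  Eagles        2      12                    24
0    D  Eagles        3       3                     9
5    F   Lions        3       6                    18
3    M   Lions        5      32                   160
4    D   Bears        6       7                    42
1    D   Lions        9      32                   288
7    D   Bears       10      36                   360
9    F   Bears       10      31                   310
8    G  Sharks       11      14                   154
12   G   Hawks       12       2                    24
11   M  Eagles       13      34                   442
2    F   Lions       14      42                   588
6    G  Sharks       15      18                   270
add column prod = t['points_times_assists'] * t['points']:
   pos    team  assists  points  points_times_assists   prod
14   M  Sharks        0      31                     0      0
10   M  Sharks        1       4                     4     16
13   M  Eagles        2      12                    24    288
0    D  Eagles        3       3                     9     27
5    F   Lions        3       6                    18    108
3    M   Lions        5      32                   160   5120
4    D   Bears        6       7                    42    294
1    D   Lions        9      32                   288   9216
7    D   Bears       10      36                   360  12960
9    F   Bears       10      31                   310   9610
8    G  Sharks       11      14                   154   2156
12   G   Hawks       12       2                    24     48
11   M  Eagles       13      34                   442  15028
2    F   Lions       14      42                   588  24696
6    G  Sharks       15      18                   270   4860
filter rows where team in ['Eagles', 'Bears']:
   pos    team  assists  points  points_times_assists   prod
13   M  Eagles        2      12                    24    288
0    D  Eagles        3       3                     9     27
4    D   Bears        6       7                    42    294
7    D   Bears       10      36                   360  12960
9    F   Bears       10      31                   310   9610
11   M  Eagles       13      34                   442  15028
take 2 rows with largest prod:
   pos    team  assists  points  points_times_assists   prod
11   M  Eagles       13      34                   442  15028
7    D   Bears       10      36                   360  12960

15028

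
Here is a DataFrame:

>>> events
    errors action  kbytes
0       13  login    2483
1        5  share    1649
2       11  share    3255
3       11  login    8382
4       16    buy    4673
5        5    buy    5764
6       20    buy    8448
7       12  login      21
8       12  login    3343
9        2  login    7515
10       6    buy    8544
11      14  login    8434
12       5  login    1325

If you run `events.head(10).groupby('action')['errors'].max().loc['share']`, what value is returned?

take first 10 rows:
   errors action  kbytes
0      13  login    2483
1       5  share    1649
2      11  share    3255
3      11  login    8382
4      16    buy    4673
5       5    buy    5764
6      20    buy    8448
7      12  login      21
8      12  login    3343
9       2  login    7515
group by action, max of errors:
action
buy      20
login    13
share    11
Name: errors, dtype: int64
The value at index 'share' is 11.

11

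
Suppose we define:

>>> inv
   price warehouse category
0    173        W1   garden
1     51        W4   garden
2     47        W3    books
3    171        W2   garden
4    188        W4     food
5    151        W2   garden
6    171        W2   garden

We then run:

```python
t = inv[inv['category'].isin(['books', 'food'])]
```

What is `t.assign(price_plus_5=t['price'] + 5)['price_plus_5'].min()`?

52

filter rows where category in ['books', 'food']:
   price warehouse category
2     47        W3    books
4    188        W4     food
add column price_plus_5 = t['price'] + 5:
   price warehouse category  price_plus_5
2     47        W3    books            52
4    188        W4     food           193
The min of column 'price_plus_5' is 52.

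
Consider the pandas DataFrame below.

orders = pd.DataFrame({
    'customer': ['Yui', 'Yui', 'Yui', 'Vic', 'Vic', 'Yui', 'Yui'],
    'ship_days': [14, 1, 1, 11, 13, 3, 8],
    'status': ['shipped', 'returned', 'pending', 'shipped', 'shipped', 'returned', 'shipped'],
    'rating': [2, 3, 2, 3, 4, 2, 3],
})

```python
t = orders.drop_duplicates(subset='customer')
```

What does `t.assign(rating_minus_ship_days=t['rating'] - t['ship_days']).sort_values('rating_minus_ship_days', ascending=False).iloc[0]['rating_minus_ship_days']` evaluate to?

-8

drop duplicate customer (keep=first):
  customer  ship_days   status  rating
0      Yui         14  shipped       2
3      Vic         11  shipped       3
add column rating_minus_ship_days = t['rating'] - t['ship_days']:
  customer  ship_days   status  rating  rating_minus_ship_days
0      Yui         14  shipped       2                     -12
3      Vic         11  shipped       3                      -8
sort by rating_minus_ship_days descending:
  customer  ship_days   status  rating  rating_minus_ship_days
3      Vic         11  shipped       3                      -8
0      Yui         14  shipped       2                     -12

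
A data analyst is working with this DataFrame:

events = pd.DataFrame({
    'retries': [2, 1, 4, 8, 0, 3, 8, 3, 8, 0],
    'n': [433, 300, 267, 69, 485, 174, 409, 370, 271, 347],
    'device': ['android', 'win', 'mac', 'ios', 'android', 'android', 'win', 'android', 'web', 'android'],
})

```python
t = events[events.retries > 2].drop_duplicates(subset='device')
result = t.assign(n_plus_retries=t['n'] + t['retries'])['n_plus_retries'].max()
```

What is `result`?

417

filter rows where retries > 2:
   retries    n   device
2        4  267      mac
3        8   69      ios
5        3  174  android
6        8  409      win
7        3  370  android
8        8  271      web
drop duplicate device (keep=first):
   retries    n   device
2        4  267      mac
3        8   69      ios
5        3  174  android
6        8  409      win
8        8  271      web
add column n_plus_retries = t['n'] + t['retries']:
   retries    n   device  n_plus_retries
2        4  267      mac             271
3        8   69      ios              77
5        3  174  android             177
6        8  409      win             417
8        8  271      web             279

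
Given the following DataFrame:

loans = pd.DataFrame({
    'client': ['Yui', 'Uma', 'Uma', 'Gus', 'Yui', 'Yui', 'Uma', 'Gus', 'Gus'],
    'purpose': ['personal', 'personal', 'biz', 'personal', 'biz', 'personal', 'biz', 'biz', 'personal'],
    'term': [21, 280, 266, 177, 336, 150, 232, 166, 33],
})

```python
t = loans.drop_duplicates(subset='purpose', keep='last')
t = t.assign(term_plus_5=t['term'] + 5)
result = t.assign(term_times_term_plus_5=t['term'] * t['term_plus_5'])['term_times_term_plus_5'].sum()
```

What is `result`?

drop duplicate purpose (keep=last):
  client   purpose  term
7    Gus       biz   166
8    Gus  personal    33
add column term_plus_5 = t['term'] + 5:
  client   purpose  term  term_plus_5
7    Gus       biz   166          171
8    Gus  personal    33           38
add column term_times_term_plus_5 = t['term'] * t['term_plus_5']:
  client   purpose  term  term_plus_5  term_times_term_plus_5
7    Gus       biz   166          171                   28386
8    Gus  personal    33           38                    1254
sum of column 'term_times_term_plus_5' → 29640

29640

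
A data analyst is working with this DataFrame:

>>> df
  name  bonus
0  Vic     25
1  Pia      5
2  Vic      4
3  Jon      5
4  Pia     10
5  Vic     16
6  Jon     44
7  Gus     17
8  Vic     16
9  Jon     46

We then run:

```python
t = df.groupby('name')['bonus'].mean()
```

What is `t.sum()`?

group by name, mean of bonus:
name
Gus    17.000000
Jon    31.666667
Pia     7.500000
Vic    15.250000
Name: bonus, dtype: float64
sum of the resulting series → 71.4166666667

71.4166666667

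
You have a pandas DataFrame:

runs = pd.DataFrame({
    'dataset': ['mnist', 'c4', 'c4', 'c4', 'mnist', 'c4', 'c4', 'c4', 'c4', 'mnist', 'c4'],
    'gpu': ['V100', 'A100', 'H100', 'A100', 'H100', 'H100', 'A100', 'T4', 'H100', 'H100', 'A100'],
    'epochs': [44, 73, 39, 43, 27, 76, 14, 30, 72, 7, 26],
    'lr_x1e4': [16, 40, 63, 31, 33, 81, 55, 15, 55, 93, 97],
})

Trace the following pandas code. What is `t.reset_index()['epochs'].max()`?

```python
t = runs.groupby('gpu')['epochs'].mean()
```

44.2

group by gpu, mean of epochs:
gpu
A100    39.0
H100    44.2
T4      30.0
V100    44.0
Name: epochs, dtype: float64
reset_index():
    gpu  epochs
0  A100    39.0
1  H100    44.2
2    T4    30.0
3  V100    44.0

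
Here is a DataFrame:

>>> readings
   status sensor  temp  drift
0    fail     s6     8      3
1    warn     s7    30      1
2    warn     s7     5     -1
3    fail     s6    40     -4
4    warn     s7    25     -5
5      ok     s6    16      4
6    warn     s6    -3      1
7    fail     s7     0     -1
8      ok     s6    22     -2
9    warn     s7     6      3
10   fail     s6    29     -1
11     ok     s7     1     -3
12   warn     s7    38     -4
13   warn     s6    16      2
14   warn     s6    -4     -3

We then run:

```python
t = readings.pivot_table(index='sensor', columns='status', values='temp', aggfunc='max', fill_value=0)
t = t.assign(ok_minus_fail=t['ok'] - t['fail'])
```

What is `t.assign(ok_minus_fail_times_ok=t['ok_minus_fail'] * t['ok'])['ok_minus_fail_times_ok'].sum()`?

-395

pivot: rows=sensor, cols=status, max(temp):
status  fail  ok  warn
sensor                
s6        40  22    16
s7         0   1    38
add column ok_minus_fail = t['ok'] - t['fail']:
status  fail  ok  warn  ok_minus_fail
sensor                               
s6        40  22    16            -18
s7         0   1    38              1
add column ok_minus_fail_times_ok = t['ok_minus_fail'] * t['ok']:
status  fail  ok  warn  ok_minus_fail  ok_minus_fail_times_ok
sensor                                                       
s6        40  22    16            -18                    -396
s7         0   1    38              1                       1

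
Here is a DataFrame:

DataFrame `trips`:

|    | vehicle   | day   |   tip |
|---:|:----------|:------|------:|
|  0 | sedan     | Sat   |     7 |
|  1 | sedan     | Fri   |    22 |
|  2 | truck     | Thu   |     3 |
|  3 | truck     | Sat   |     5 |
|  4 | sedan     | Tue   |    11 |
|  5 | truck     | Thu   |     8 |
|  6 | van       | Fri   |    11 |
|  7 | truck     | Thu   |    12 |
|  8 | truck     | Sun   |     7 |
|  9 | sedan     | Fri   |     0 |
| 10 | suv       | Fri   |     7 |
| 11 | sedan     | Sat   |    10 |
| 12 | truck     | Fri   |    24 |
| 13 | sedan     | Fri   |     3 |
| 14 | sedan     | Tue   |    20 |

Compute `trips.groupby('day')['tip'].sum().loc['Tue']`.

31

group by day, sum of tip:
day
Fri    67
Sat    22
Sun     7
Thu    23
Tue    31
Name: tip, dtype: int64
So loc['Tue'] = 31.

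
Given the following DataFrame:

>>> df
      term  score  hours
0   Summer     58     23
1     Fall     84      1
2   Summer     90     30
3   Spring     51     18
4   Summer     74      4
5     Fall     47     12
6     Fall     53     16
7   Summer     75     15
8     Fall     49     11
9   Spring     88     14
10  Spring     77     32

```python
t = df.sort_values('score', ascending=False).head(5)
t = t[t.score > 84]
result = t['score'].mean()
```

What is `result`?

89.0

sort by score descending:
      term  score  hours
2   Summer     90     30
9   Spring     88     14
1     Fall     84      1
10  Spring     77     32
7   Summer     75     15
4   Summer     74      4
0   Summer     58     23
6     Fall     53     16
3   Spring     51     18
8     Fall     49     11
5     Fall     47     12
take first 5 rows:
      term  score  hours
2   Summer     90     30
9   Spring     88     14
1     Fall     84      1
10  Spring     77     32
7   Summer     75     15
filter rows where score > 84:
     term  score  hours
2  Summer     90     30
9  Spring     88     14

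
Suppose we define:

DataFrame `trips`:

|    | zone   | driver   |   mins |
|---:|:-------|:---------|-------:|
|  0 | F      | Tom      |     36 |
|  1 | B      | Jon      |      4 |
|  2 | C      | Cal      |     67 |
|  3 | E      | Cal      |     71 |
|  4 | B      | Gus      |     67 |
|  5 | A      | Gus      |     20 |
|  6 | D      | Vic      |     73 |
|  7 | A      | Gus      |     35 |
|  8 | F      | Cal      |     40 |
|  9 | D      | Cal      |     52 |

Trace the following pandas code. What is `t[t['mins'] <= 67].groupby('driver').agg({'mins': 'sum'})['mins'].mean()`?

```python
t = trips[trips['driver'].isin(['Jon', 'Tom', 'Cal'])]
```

66.3333333333

filter rows where driver in ['Jon', 'Tom', 'Cal']:
  zone driver  mins
0    F    Tom    36
1    B    Jon     4
2    C    Cal    67
3    E    Cal    71
8    F    Cal    40
9    D    Cal    52
filter rows where mins <= 67:
  zone driver  mins
0    F    Tom    36
1    B    Jon     4
2    C    Cal    67
8    F    Cal    40
9    D    Cal    52
group by driver, sum of mins:
        mins
driver      
Cal      159
Jon        4
Tom       36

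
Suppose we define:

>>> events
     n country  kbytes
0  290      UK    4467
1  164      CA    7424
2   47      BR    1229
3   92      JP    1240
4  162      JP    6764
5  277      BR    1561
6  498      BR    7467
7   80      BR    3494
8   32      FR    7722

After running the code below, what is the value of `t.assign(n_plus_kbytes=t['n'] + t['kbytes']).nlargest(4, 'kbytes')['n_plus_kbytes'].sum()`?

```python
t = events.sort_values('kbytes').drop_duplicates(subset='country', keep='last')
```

sort by kbytes:
     n country  kbytes
2   47      BR    1229
3   92      JP    1240
5  277      BR    1561
7   80      BR    3494
0  290      UK    4467
4  162      JP    6764
1  164      CA    7424
6  498      BR    7467
8   32      FR    7722
drop duplicate country (keep=last):
     n country  kbytes
0  290      UK    4467
4  162      JP    6764
1  164      CA    7424
6  498      BR    7467
8   32      FR    7722
add column n_plus_kbytes = t['n'] + t['kbytes']:
     n country  kbytes  n_plus_kbytes
0  290      UK    4467           4757
4  162      JP    6764           6926
1  164      CA    7424           7588
6  498      BR    7467           7965
8   32      FR    7722           7754
take 4 rows with largest kbytes:
     n country  kbytes  n_plus_kbytes
8   32      FR    7722           7754
6  498      BR    7467           7965
1  164      CA    7424           7588
4  162      JP    6764           6926
So sum() = 30233.

30233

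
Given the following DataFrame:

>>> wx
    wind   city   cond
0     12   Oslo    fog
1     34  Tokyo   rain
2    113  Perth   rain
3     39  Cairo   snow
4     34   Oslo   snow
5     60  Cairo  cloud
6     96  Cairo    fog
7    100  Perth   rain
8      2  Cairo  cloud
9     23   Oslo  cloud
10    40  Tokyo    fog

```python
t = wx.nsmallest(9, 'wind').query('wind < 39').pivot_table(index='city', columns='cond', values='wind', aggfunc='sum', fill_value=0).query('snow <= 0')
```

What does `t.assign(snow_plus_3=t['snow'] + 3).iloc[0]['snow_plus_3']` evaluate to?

3

take 9 rows with smallest wind:
    wind   city   cond
8      2  Cairo  cloud
0     12   Oslo    fog
9     23   Oslo  cloud
1     34  Tokyo   rain
4     34   Oslo   snow
3     39  Cairo   snow
10    40  Tokyo    fog
5     60  Cairo  cloud
6     96  Cairo    fog
filter rows where wind < 39:
   wind   city   cond
8     2  Cairo  cloud
0    12   Oslo    fog
9    23   Oslo  cloud
1    34  Tokyo   rain
4    34   Oslo   snow
pivot: rows=city, cols=cond, sum(wind):
cond   cloud  fog  rain  snow
city                         
Cairo      2    0     0     0
Oslo      23   12     0    34
Tokyo      0    0    34     0
filter rows where snow <= 0:
cond   cloud  fog  rain  snow
city                         
Cairo      2    0     0     0
Tokyo      0    0    34     0
add column snow_plus_3 = t['snow'] + 3:
cond   cloud  fog  rain  snow  snow_plus_3
city                                      
Cairo      2    0     0     0            3
Tokyo      0    0    34     0            3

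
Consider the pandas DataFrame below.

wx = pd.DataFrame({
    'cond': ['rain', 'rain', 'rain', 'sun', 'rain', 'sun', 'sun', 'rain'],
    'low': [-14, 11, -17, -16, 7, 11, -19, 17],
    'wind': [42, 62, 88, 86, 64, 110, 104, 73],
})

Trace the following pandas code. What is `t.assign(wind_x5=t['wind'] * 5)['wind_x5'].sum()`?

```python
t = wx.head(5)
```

1710

take first 5 rows:
   cond  low  wind
0  rain  -14    42
1  rain   11    62
2  rain  -17    88
3   sun  -16    86
4  rain    7    64
add column wind_x5 = t['wind'] * 5:
   cond  low  wind  wind_x5
0  rain  -14    42      210
1  rain   11    62      310
2  rain  -17    88      440
3   sun  -16    86      430
4  rain    7    64      320
Reading off the sum of column 'wind_x5', we get 1710.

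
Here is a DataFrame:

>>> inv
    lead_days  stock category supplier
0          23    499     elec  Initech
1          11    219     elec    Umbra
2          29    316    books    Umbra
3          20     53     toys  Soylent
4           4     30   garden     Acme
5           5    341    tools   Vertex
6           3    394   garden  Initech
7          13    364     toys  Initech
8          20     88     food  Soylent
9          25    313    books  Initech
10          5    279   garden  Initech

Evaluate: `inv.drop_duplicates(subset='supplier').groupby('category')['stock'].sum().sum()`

drop duplicate supplier (keep=first):
   lead_days  stock category supplier
0         23    499     elec  Initech
1         11    219     elec    Umbra
3         20     53     toys  Soylent
4          4     30   garden     Acme
5          5    341    tools   Vertex
group by category, sum of stock:
category
elec      718
garden     30
tools     341
toys       53
Name: stock, dtype: int64
Reading off the sum of the resulting series, we get 1142.

1142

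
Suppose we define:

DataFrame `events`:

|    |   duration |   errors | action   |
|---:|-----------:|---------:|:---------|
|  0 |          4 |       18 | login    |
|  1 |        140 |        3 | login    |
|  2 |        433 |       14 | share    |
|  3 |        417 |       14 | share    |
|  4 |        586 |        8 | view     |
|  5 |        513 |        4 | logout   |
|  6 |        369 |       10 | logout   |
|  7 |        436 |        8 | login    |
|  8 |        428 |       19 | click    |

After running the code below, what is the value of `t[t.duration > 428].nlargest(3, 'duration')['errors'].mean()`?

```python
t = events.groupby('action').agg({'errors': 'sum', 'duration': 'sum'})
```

group by action: sum(errors), sum(duration):
        errors  duration
action                  
click       19       428
login       29       580
logout      14       882
share       28       850
view         8       586
filter rows where duration > 428:
        errors  duration
action                  
login       29       580
logout      14       882
share       28       850
view         8       586
take 3 rows with largest duration:
        errors  duration
action                  
logout      14       882
share       28       850
view         8       586

16.6666666667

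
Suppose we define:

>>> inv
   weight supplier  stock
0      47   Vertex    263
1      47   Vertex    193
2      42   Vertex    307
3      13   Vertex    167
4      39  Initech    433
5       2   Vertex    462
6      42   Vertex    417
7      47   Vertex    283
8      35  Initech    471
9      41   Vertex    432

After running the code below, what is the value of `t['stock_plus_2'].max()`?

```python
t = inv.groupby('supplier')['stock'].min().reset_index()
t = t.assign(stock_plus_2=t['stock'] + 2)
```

435

group by supplier, min of stock:
supplier
Initech    433
Vertex     167
Name: stock, dtype: int64
reset_index():
  supplier  stock
0  Initech    433
1   Vertex    167
add column stock_plus_2 = t['stock'] + 2:
  supplier  stock  stock_plus_2
0  Initech    433           435
1   Vertex    167           169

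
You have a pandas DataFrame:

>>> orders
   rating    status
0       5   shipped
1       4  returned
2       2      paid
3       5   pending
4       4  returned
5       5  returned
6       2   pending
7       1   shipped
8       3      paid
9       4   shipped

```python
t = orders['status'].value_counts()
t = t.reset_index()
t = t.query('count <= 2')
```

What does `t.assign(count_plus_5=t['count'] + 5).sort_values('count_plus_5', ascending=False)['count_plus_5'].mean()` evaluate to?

7.0

value_counts of status:
status
shipped     3
returned    3
paid        2
pending     2
Name: count, dtype: int64
reset_index():
     status  count
0   shipped      3
1  returned      3
2      paid      2
3   pending      2
filter rows where count <= 2:
    status  count
2     paid      2
3  pending      2
add column count_plus_5 = t['count'] + 5:
    status  count  count_plus_5
2     paid      2             7
3  pending      2             7
sort by count_plus_5 descending:
    status  count  count_plus_5
2     paid      2             7
3  pending      2             7
Finally, mean of column 'count_plus_5' = 7.0.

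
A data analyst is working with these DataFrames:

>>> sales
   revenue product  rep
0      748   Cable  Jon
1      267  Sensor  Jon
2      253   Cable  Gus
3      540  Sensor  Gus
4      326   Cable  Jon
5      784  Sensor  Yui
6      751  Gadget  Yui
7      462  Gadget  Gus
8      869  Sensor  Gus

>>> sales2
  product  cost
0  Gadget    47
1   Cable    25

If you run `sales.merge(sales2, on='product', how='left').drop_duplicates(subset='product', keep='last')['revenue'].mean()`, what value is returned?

merge on 'product' (how='left') → 9 rows:
   revenue product  rep  cost
0      748   Cable  Jon  25.0
1      267  Sensor  Jon   NaN
2      253   Cable  Gus  25.0
3      540  Sensor  Gus   NaN
4      326   Cable  Jon  25.0
5      784  Sensor  Yui   NaN
6      751  Gadget  Yui  47.0
7      462  Gadget  Gus  47.0
8      869  Sensor  Gus   NaN
drop duplicate product (keep=last):
   revenue product  rep  cost
4      326   Cable  Jon  25.0
7      462  Gadget  Gus  47.0
8      869  Sensor  Gus   NaN
mean of column 'revenue' → 552.333333333

552.333333333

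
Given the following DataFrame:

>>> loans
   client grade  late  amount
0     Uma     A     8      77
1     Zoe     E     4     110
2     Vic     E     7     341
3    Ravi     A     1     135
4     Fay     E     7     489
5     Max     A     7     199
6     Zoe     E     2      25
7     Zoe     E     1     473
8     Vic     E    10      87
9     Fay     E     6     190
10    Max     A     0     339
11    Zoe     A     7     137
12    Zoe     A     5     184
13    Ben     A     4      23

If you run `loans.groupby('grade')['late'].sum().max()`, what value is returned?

37

group by grade, sum of late:
grade
A    32
E    37
Name: late, dtype: int64
Hence 37.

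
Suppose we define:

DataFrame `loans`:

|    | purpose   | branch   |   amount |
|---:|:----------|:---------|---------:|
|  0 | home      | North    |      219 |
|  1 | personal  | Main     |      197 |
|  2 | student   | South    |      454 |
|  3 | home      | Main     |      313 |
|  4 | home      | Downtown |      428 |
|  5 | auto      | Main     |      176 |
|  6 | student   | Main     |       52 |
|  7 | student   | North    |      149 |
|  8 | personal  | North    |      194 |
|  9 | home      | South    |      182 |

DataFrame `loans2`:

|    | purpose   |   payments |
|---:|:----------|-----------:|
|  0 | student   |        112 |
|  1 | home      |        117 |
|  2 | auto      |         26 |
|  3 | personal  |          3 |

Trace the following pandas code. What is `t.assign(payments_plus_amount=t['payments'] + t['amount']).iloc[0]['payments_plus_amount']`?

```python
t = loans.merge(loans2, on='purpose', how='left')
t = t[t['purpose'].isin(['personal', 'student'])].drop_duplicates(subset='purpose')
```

merge on 'purpose' (how='left') → 10 rows:
    purpose    branch  amount  payments
0      home     North     219       117
1  personal      Main     197         3
2   student     South     454       112
3      home      Main     313       117
4      home  Downtown     428       117
5      auto      Main     176        26
6   student      Main      52       112
7   student     North     149       112
8  personal     North     194         3
9      home     South     182       117
filter rows where purpose in ['personal', 'student']:
    purpose branch  amount  payments
1  personal   Main     197         3
2   student  South     454       112
6   student   Main      52       112
7   student  North     149       112
8  personal  North     194         3
drop duplicate purpose (keep=first):
    purpose branch  amount  payments
1  personal   Main     197         3
2   student  South     454       112
add column payments_plus_amount = t['payments'] + t['amount']:
    purpose branch  amount  payments  payments_plus_amount
1  personal   Main     197         3                   200
2   student  South     454       112                   566
Then the value at position 0, column 'payments_plus_amount': 200

200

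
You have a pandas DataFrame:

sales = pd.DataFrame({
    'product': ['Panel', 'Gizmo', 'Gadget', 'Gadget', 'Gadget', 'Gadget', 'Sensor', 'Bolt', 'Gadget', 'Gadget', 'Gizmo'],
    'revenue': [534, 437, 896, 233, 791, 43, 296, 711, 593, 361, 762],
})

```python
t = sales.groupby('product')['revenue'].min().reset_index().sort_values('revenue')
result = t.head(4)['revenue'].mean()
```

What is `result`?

group by product, min of revenue:
product
Bolt      711
Gadget     43
Gizmo     437
Panel     534
Sensor    296
Name: revenue, dtype: int64
reset_index():
  product  revenue
0    Bolt      711
1  Gadget       43
2   Gizmo      437
3   Panel      534
4  Sensor      296
sort by revenue:
  product  revenue
1  Gadget       43
4  Sensor      296
2   Gizmo      437
3   Panel      534
0    Bolt      711
take first 4 rows:
  product  revenue
1  Gadget       43
4  Sensor      296
2   Gizmo      437
3   Panel      534
Then the mean of column 'revenue': 327.5

327.5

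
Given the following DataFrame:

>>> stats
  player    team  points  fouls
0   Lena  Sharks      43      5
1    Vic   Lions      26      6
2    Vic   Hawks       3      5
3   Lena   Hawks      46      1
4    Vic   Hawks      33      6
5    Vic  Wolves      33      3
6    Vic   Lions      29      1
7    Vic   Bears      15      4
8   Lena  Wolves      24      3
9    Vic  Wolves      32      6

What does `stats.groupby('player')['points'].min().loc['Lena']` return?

group by player, min of points:
player
Lena    24
Vic      3
Name: points, dtype: int64
Finally, value at index 'Lena' = 24.

24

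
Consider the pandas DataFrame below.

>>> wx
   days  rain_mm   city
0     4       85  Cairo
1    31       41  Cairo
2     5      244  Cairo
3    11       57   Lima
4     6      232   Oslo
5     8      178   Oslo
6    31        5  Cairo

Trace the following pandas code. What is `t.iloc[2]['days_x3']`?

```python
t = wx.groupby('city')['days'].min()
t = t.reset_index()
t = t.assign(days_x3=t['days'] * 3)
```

group by city, min of days:
city
Cairo     4
Lima     11
Oslo      6
Name: days, dtype: int64
reset_index():
    city  days
0  Cairo     4
1   Lima    11
2   Oslo     6
add column days_x3 = t['days'] * 3:
    city  days  days_x3
0  Cairo     4       12
1   Lima    11       33
2   Oslo     6       18

18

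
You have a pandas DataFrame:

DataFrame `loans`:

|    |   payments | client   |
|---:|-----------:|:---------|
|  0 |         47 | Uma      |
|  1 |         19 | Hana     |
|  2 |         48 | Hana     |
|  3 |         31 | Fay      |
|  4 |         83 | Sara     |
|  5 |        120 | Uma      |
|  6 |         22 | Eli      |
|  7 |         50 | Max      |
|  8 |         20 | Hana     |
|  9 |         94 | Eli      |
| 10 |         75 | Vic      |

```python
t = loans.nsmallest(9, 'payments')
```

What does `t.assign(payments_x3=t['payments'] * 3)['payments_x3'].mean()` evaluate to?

take 9 rows with smallest payments:
    payments client
1         19   Hana
8         20   Hana
6         22    Eli
3         31    Fay
0         47    Uma
2         48   Hana
7         50    Max
10        75    Vic
4         83   Sara
add column payments_x3 = t['payments'] * 3:
    payments client  payments_x3
1         19   Hana           57
8         20   Hana           60
6         22    Eli           66
3         31    Fay           93
0         47    Uma          141
2         48   Hana          144
7         50    Max          150
10        75    Vic          225
4         83   Sara          249
Taking the mean of column 'payments_x3' gives 131.666666667.

131.666666667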